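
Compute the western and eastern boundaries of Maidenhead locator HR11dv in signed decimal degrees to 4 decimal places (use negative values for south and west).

-37.7500, -37.6667

Field H=7, R=17: +7·20° lon, +17·10° lat → SW at lon -40°, lat 80°.
Square 1, 1: +1·2° lon, +1·1° lat → SW at lon -38°, lat 81°.
Subsquare d=3, v=21: +3·0.0833333° lon, +21·0.0416667° lat → SW at lon -37.75°, lat 81.875°.
Cell spans 0.0833333° lon × 0.0416667° lat.
west -37.7500, east -37.6667.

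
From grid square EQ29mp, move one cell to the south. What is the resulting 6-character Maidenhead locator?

EQ29mo

Latitude subsquare p = 15; −1 → 14 = o.
The longitude characters are unchanged.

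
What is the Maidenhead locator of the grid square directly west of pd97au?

Longitude subsquare a = 0; −1 → -1, wraps to 23 = x, carry into square.
Longitude square 9; −1 → 8.
The latitude characters are unchanged.

PD87xu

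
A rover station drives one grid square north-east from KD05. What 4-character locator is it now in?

KD16

Longitude square 0; +1 → 1.
Latitude square 5; +1 → 6.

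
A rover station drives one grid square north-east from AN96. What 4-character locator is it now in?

BN07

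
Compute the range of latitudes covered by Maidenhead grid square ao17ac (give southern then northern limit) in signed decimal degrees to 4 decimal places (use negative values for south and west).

Field A=0, O=14: +0·20° lon, +14·10° lat → SW at lon -180°, lat 50°.
Square 1, 7: +1·2° lon, +7·1° lat → SW at lon -178°, lat 57°.
Subsquare a=0, c=2: +0·0.0833333° lon, +2·0.0416667° lat → SW at lon -178°, lat 57.0833°.
Cell spans 0.0833333° lon × 0.0416667° lat.
south 57.0833, north 57.1250.

57.0833, 57.1250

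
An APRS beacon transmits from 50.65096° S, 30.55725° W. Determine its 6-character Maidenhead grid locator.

Add 180° to longitude and 90° to latitude: 149.4427, 39.3490.
Field: lon ⌊149.4427/20⌋ = 7 → H; lat ⌊39.3490/10⌋ = 3 → D.
Square: lon ⌊9.4427/2⌋ = 4; lat ⌊9.3490/1⌋ = 9.
Subsquare: lon ⌊1.4427/0.0833333⌋ = 17 → r; lat ⌊0.3490/0.0416667⌋ = 8 → i.

HD49ri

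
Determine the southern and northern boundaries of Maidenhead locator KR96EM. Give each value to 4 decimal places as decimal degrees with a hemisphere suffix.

86.5000° N, 86.5417° N

Field K=10, R=17: +10·20° lon, +17·10° lat → SW at lon 20°, lat 80°.
Square 9, 6: +9·2° lon, +6·1° lat → SW at lon 38°, lat 86°.
Subsquare e=4, m=12: +4·0.0833333° lon, +12·0.0416667° lat → SW at lon 38.3333°, lat 86.5°.
Cell spans 0.0833333° lon × 0.0416667° lat.
south 86.5000° N, north 86.5417° N.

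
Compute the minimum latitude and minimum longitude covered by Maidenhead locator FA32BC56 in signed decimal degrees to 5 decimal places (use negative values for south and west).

Field F=5, A=0: +5·20° lon, +0·10° lat → SW at lon -80°, lat -90°.
Square 3, 2: +3·2° lon, +2·1° lat → SW at lon -74°, lat -88°.
Subsquare b=1, c=2: +1·0.0833333° lon, +2·0.0416667° lat → SW at lon -73.9167°, lat -87.9167°.
Extended square 5, 6: +5·0.00833333° lon, +6·0.00416667° lat → SW at lon -73.875°, lat -87.8917°.
latitude -87.89167, longitude -73.87500.

-87.89167, -73.87500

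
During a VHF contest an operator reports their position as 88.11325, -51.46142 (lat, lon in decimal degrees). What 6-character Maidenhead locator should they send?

Shift to the Maidenhead origin (180°W, 90°S): lon 128.5386, lat 178.1132.
Field: lon ⌊128.5386/20⌋ = 6 → G; lat ⌊178.1132/10⌋ = 17 → R.
Square: lon ⌊8.5386/2⌋ = 4; lat ⌊8.1132/1⌋ = 8.
Subsquare: lon ⌊0.5386/0.0833333⌋ = 6 → g; lat ⌊0.1132/0.0416667⌋ = 2 → c.

GR48gc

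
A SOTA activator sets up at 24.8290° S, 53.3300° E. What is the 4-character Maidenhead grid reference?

Add 180° to longitude and 90° to latitude: 233.33, 65.17.
Field: 233.33/20 → 11 → L, 65.17/10 → 6 → G; chars LG.
Square: 13.33/2 → 6, 5.17/1 → 5; chars 65.

LG65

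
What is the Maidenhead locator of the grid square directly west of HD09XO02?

Longitude extended square 0; −1 → -1, wraps to 9, carry into subsquare.
Longitude subsquare x = 23; −1 → 22 = w.
The latitude characters are unchanged.

HD09wo92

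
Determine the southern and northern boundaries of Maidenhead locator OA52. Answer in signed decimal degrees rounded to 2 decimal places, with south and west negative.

Field O=14, A=0: +14·20° lon, +0·10° lat → SW at lon 100°, lat -90°.
Square 5, 2: +5·2° lon, +2·1° lat → SW at lon 110°, lat -88°.
Cell spans 2° lon × 1° lat.
south -88.00, north -87.00.

-88.00, -87.00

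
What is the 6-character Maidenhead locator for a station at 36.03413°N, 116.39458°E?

Shift to the Maidenhead origin (180°W, 90°S): lon 296.3946, lat 126.0341.
Field: 296.3946/20 → 14 → O, 126.0341/10 → 12 → M; chars OM.
Square: 16.3946/2 → 8, 6.0341/1 → 6; chars 86.
Subsquare: 0.3946/0.0833333 → 4 → e, 0.0341/0.0416667 → 0 → a; chars ea.

OM86ea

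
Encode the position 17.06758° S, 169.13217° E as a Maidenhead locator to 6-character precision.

Shift to the Maidenhead origin (180°W, 90°S): lon 349.1322, lat 72.9324.
Field: 349.1322/20 → 17 → R, 72.9324/10 → 7 → H; chars RH.
Square: 9.1322/2 → 4, 2.9324/1 → 2; chars 42.
Subsquare: 1.1322/0.0833333 → 13 → n, 0.9324/0.0416667 → 22 → w; chars nw.

RH42nw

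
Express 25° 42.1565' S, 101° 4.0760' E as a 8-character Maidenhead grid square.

Shift to the Maidenhead origin (180°W, 90°S): lon 281.06793, lat 64.29739.
Field: lon ⌊281.06793/20⌋ = 14 → O; lat ⌊64.29739/10⌋ = 6 → G.
Square: lon ⌊1.06793/2⌋ = 0; lat ⌊4.29739/1⌋ = 4.
Subsquare: lon ⌊1.06793/0.0833333⌋ = 12 → m; lat ⌊0.29739/0.0416667⌋ = 7 → h.
Extended square: lon ⌊0.06793/0.00833333⌋ = 8; lat ⌊0.00573/0.00416667⌋ = 1.

OG04mh81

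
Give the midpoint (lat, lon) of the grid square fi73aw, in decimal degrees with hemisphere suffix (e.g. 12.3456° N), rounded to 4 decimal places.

Field F=5, I=8: +5·20° lon, +8·10° lat → SW at lon -80°, lat -10°.
Square 7, 3: +7·2° lon, +3·1° lat → SW at lon -66°, lat -7°.
Subsquare a=0, w=22: +0·0.0833333° lon, +22·0.0416667° lat → SW at lon -66°, lat -6.08333°.
Cell spans 0.0833333° lon × 0.0416667° lat. Centre is SW corner plus half of each.
latitude 6.0625° S, longitude 65.9583° W.

6.0625° S, 65.9583° W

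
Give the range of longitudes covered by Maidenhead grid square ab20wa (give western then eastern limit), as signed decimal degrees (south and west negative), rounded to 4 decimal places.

-174.1667, -174.0833

Field A=0, B=1: +0·20° lon, +1·10° lat → SW at lon -180°, lat -80°.
Square 2, 0: +2·2° lon, +0·1° lat → SW at lon -176°, lat -80°.
Subsquare w=22, a=0: +22·0.0833333° lon, +0·0.0416667° lat → SW at lon -174.167°, lat -80°.
Cell spans 0.0833333° lon × 0.0416667° lat.
west -174.1667, east -174.0833.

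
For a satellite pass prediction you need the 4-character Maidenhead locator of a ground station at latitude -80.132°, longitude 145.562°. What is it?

QA29

Shift to the Maidenhead origin (180°W, 90°S): lon 325.56, lat 9.87.
Field: lon ⌊325.56/20⌋ = 16 → Q; lat ⌊9.87/10⌋ = 0 → A.
Square: lon ⌊5.56/2⌋ = 2; lat ⌊9.87/1⌋ = 9.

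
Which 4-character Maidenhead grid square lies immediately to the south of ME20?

Latitude square 0; −1 → -1, wraps to 9, carry into field.
Latitude field E = 4; −1 → 3 = D.
The longitude characters are unchanged.

MD29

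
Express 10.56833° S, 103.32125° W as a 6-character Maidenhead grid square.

Add 180° to longitude and 90° to latitude: 76.6787, 79.4317.
Field: lon ⌊76.6787/20⌋ = 3 → D; lat ⌊79.4317/10⌋ = 7 → H.
Square: lon ⌊16.6787/2⌋ = 8; lat ⌊9.4317/1⌋ = 9.
Subsquare: lon ⌊0.6787/0.0833333⌋ = 8 → i; lat ⌊0.4317/0.0416667⌋ = 10 → k.

DH89ik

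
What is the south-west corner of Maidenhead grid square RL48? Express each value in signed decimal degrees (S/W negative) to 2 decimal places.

28.00, 168.00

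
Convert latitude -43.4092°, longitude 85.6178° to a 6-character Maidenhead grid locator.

Add 180° to longitude and 90° to latitude: 265.6178, 46.5908.
Field: lon ⌊265.6178/20⌋ = 13 → N; lat ⌊46.5908/10⌋ = 4 → E.
Square: lon ⌊5.6178/2⌋ = 2; lat ⌊6.5908/1⌋ = 6.
Subsquare: lon ⌊1.6178/0.0833333⌋ = 19 → t; lat ⌊0.5908/0.0416667⌋ = 14 → o.

NE26to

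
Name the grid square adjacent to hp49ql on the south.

HP49qk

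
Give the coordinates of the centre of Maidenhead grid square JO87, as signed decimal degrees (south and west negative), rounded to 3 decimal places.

57.500, 17.000

Field J=9, O=14: +9·20° lon, +14·10° lat → SW at lon 0°, lat 50°.
Square 8, 7: +8·2° lon, +7·1° lat → SW at lon 16°, lat 57°.
Cell spans 2° lon × 1° lat. Centre is SW corner plus half of each.
latitude 57.500, longitude 17.000.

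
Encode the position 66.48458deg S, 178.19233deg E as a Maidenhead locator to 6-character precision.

RC93cm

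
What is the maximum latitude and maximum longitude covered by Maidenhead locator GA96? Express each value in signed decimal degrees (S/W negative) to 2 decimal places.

-83.00, -40.00

Field G=6, A=0: +6·20° lon, +0·10° lat → SW at lon -60°, lat -90°.
Square 9, 6: +9·2° lon, +6·1° lat → SW at lon -42°, lat -84°.
Cell spans 2° lon × 1° lat. NE corner is SW corner plus one full cell.
latitude -83.00, longitude -40.00.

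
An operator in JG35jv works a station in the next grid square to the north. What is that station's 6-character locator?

JG35jw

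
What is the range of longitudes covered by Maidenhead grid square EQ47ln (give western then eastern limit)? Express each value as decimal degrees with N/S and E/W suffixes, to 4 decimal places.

91.0833° W, 91.0000° W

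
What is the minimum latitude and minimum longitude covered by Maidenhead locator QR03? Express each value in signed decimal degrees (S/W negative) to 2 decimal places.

83.00, 140.00

Field Q=16, R=17: +16·20° lon, +17·10° lat → SW at lon 140°, lat 80°.
Square 0, 3: +0·2° lon, +3·1° lat → SW at lon 140°, lat 83°.
latitude 83.00, longitude 140.00.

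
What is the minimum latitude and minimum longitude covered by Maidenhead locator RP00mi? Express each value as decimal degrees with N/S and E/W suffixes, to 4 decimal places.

Field R=17, P=15: +17·20° lon, +15·10° lat → SW at lon 160°, lat 60°.
Square 0, 0: +0·2° lon, +0·1° lat → SW at lon 160°, lat 60°.
Subsquare m=12, i=8: +12·0.0833333° lon, +8·0.0416667° lat → SW at lon 161°, lat 60.3333°.
latitude 60.3333° N, longitude 161.0000° E.

60.3333° N, 161.0000° E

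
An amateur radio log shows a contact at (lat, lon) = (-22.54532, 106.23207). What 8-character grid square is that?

OG37ck79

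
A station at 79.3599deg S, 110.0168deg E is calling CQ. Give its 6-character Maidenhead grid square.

OB50ap

Offset from 180°W / 90°S: lon 290.0168°, lat 10.6401°.
Field (20°×10°, letters A–R): lon ⌊290.0168/20⌋ = 14 → O; lat ⌊10.6401/10⌋ = 1 → B.
Square (2°×1°, digits 0–9): lon ⌊10.0168/2⌋ = 5; lat ⌊0.6401/1⌋ = 0.
Subsquare (5′×2.5′, letters a–x): lon ⌊0.0168/0.0833333⌋ = 0 → a; lat ⌊0.6401/0.0416667⌋ = 15 → p.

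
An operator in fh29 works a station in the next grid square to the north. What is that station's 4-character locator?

Latitude square 9; +1 → 10, wraps to 0, carry into field.
Latitude field H = 7; +1 → 8 = I.
The longitude characters are unchanged.

FI20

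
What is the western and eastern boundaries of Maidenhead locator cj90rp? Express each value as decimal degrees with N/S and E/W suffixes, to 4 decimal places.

120.5833° W, 120.5000° W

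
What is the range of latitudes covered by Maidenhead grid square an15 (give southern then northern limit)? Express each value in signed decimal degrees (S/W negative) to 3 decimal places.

45.000, 46.000

Field A=0, N=13: +0·20° lon, +13·10° lat → SW at lon -180°, lat 40°.
Square 1, 5: +1·2° lon, +5·1° lat → SW at lon -178°, lat 45°.
Cell spans 2° lon × 1° lat.
south 45.000, north 46.000.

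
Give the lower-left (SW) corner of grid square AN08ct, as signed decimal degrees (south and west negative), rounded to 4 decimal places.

48.7917, -179.8333

Field A=0, N=13: +0·20° lon, +13·10° lat → SW at lon -180°, lat 40°.
Square 0, 8: +0·2° lon, +8·1° lat → SW at lon -180°, lat 48°.
Subsquare c=2, t=19: +2·0.0833333° lon, +19·0.0416667° lat → SW at lon -179.833°, lat 48.7917°.
latitude 48.7917, longitude -179.8333.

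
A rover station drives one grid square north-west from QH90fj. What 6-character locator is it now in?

QH90ek

Longitude subsquare f = 5; −1 → 4 = e.
Latitude subsquare j = 9; +1 → 10 = k.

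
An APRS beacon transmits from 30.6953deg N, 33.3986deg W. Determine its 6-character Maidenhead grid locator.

HM30hq

Offset from 180°W / 90°S: lon 146.6014°, lat 120.6953°.
Field: 146.6014/20 → 7 → H, 120.6953/10 → 12 → M; chars HM.
Square: 6.6014/2 → 3, 0.6953/1 → 0; chars 30.
Subsquare: 0.6014/0.0833333 → 7 → h, 0.6953/0.0416667 → 16 → q; chars hq.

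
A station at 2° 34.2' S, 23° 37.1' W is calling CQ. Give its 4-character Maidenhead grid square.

HI87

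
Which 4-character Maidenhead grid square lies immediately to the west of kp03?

JP93

Longitude square 0; −1 → -1, wraps to 9, carry into field.
Longitude field K = 10; −1 → 9 = J.
The latitude characters are unchanged.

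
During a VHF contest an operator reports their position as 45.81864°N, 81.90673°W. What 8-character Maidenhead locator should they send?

EN95bt16

Shift to the Maidenhead origin (180°W, 90°S): lon 98.09327, lat 135.81864.
Field: lon ⌊98.09327/20⌋ = 4 → E; lat ⌊135.81864/10⌋ = 13 → N.
Square: lon ⌊18.09327/2⌋ = 9; lat ⌊5.81864/1⌋ = 5.
Subsquare: lon ⌊0.09327/0.0833333⌋ = 1 → b; lat ⌊0.81864/0.0416667⌋ = 19 → t.
Extended square: lon ⌊0.00994/0.00833333⌋ = 1; lat ⌊0.02697/0.00416667⌋ = 6.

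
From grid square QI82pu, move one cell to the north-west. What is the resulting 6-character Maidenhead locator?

QI82ov

Longitude subsquare p = 15; −1 → 14 = o.
Latitude subsquare u = 20; +1 → 21 = v.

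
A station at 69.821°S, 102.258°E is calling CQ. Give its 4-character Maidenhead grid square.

OC10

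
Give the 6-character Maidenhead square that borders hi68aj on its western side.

HI58xj

Longitude subsquare a = 0; −1 → -1, wraps to 23 = x, carry into square.
Longitude square 6; −1 → 5.
The latitude characters are unchanged.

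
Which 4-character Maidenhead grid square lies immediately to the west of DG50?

DG40

Longitude square 5; −1 → 4.
The latitude characters are unchanged.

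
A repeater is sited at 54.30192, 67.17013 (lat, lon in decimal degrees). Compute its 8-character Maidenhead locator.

MO34oh02

Offset from 180°W / 90°S: lon 247.17013°, lat 144.30192°.
Field (20°×10°, letters A–R): lon ⌊247.17013/20⌋ = 12 → M; lat ⌊144.30192/10⌋ = 14 → O.
Square (2°×1°, digits 0–9): lon ⌊7.17013/2⌋ = 3; lat ⌊4.30192/1⌋ = 4.
Subsquare (5′×2.5′, letters a–x): lon ⌊1.17013/0.0833333⌋ = 14 → o; lat ⌊0.30192/0.0416667⌋ = 7 → h.
Extended square (30″×15″, digits 0–9): lon ⌊0.00346/0.00833333⌋ = 0; lat ⌊0.01025/0.00416667⌋ = 2.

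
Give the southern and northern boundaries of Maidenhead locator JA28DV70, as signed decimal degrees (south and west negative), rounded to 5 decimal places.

Field J=9, A=0: +9·20° lon, +0·10° lat → SW at lon 0°, lat -90°.
Square 2, 8: +2·2° lon, +8·1° lat → SW at lon 4°, lat -82°.
Subsquare d=3, v=21: +3·0.0833333° lon, +21·0.0416667° lat → SW at lon 4.25°, lat -81.125°.
Extended square 7, 0: +7·0.00833333° lon, +0·0.00416667° lat → SW at lon 4.30833°, lat -81.125°.
Cell spans 0.00833333° lon × 0.00416667° lat.
south -81.12500, north -81.12083.

-81.12500, -81.12083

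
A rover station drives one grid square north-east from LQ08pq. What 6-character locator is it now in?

Longitude subsquare p = 15; +1 → 16 = q.
Latitude subsquare q = 16; +1 → 17 = r.

LQ08qr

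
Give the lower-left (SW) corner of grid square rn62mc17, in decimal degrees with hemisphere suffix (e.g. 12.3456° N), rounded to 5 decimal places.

Field R=17, N=13: +17·20° lon, +13·10° lat → SW at lon 160°, lat 40°.
Square 6, 2: +6·2° lon, +2·1° lat → SW at lon 172°, lat 42°.
Subsquare m=12, c=2: +12·0.0833333° lon, +2·0.0416667° lat → SW at lon 173°, lat 42.0833°.
Extended square 1, 7: +1·0.00833333° lon, +7·0.00416667° lat → SW at lon 173.008°, lat 42.1125°.
latitude 42.11250° N, longitude 173.00833° E.

42.11250° N, 173.00833° E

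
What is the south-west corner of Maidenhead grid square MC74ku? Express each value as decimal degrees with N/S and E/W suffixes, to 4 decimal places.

Field M=12, C=2: +12·20° lon, +2·10° lat → SW at lon 60°, lat -70°.
Square 7, 4: +7·2° lon, +4·1° lat → SW at lon 74°, lat -66°.
Subsquare k=10, u=20: +10·0.0833333° lon, +20·0.0416667° lat → SW at lon 74.8333°, lat -65.1667°.
latitude 65.1667° S, longitude 74.8333° E.

65.1667° S, 74.8333° E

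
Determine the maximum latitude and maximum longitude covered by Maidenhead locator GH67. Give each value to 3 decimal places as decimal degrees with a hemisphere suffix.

12.000° S, 46.000° W

Field G=6, H=7: +6·20° lon, +7·10° lat → SW at lon -60°, lat -20°.
Square 6, 7: +6·2° lon, +7·1° lat → SW at lon -48°, lat -13°.
Cell spans 2° lon × 1° lat. NE corner is SW corner plus one full cell.
latitude 12.000° S, longitude 46.000° W.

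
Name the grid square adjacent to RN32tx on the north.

RN33ta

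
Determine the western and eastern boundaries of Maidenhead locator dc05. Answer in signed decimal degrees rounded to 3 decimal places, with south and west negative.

Field D=3, C=2: +3·20° lon, +2·10° lat → SW at lon -120°, lat -70°.
Square 0, 5: +0·2° lon, +5·1° lat → SW at lon -120°, lat -65°.
Cell spans 2° lon × 1° lat.
west -120.000, east -118.000.

-120.000, -118.000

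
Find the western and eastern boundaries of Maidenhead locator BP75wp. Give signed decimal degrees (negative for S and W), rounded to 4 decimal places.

-144.1667, -144.0833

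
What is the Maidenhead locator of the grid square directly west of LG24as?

LG14xs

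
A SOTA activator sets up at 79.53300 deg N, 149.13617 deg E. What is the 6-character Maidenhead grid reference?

QQ49nm

Shift to the Maidenhead origin (180°W, 90°S): lon 329.1362, lat 169.5330.
Field: 329.1362/20 → 16 → Q, 169.5330/10 → 16 → Q; chars QQ.
Square: 9.1362/2 → 4, 9.5330/1 → 9; chars 49.
Subsquare: 1.1362/0.0833333 → 13 → n, 0.5330/0.0416667 → 12 → m; chars nm.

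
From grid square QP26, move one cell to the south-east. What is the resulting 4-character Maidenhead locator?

QP35

Longitude square 2; +1 → 3.
Latitude square 6; −1 → 5.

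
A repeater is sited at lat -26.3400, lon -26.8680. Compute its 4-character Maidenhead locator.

HG63

Offset from 180°W / 90°S: lon 153.13°, lat 63.66°.
Field (20°×10°, letters A–R): 153.13/20 → 7 → H, 63.66/10 → 6 → G; chars HG.
Square (2°×1°, digits 0–9): 13.13/2 → 6, 3.66/1 → 3; chars 63.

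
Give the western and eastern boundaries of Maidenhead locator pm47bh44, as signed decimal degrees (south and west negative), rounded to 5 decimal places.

128.11667, 128.12500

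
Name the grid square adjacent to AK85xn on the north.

Latitude subsquare n = 13; +1 → 14 = o.
The longitude characters are unchanged.

AK85xo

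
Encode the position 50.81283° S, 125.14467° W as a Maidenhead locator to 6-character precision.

Offset from 180°W / 90°S: lon 54.8553°, lat 39.1872°.
Field: 54.8553/20 → 2 → C, 39.1872/10 → 3 → D; chars CD.
Square: 14.8553/2 → 7, 9.1872/1 → 9; chars 79.
Subsquare: 0.8553/0.0833333 → 10 → k, 0.1872/0.0416667 → 4 → e; chars ke.

CD79ke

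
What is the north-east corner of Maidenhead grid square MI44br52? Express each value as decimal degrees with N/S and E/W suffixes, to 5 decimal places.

5.27917° S, 68.13333° E

Field M=12, I=8: +12·20° lon, +8·10° lat → SW at lon 60°, lat -10°.
Square 4, 4: +4·2° lon, +4·1° lat → SW at lon 68°, lat -6°.
Subsquare b=1, r=17: +1·0.0833333° lon, +17·0.0416667° lat → SW at lon 68.0833°, lat -5.29167°.
Extended square 5, 2: +5·0.00833333° lon, +2·0.00416667° lat → SW at lon 68.125°, lat -5.28333°.
Cell spans 0.00833333° lon × 0.00416667° lat. NE corner is SW corner plus one full cell.
latitude 5.27917° S, longitude 68.13333° E.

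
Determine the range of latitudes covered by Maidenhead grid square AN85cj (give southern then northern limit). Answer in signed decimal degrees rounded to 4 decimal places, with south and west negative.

Field A=0, N=13: +0·20° lon, +13·10° lat → SW at lon -180°, lat 40°.
Square 8, 5: +8·2° lon, +5·1° lat → SW at lon -164°, lat 45°.
Subsquare c=2, j=9: +2·0.0833333° lon, +9·0.0416667° lat → SW at lon -163.833°, lat 45.375°.
Cell spans 0.0833333° lon × 0.0416667° lat.
south 45.3750, north 45.4167.

45.3750, 45.4167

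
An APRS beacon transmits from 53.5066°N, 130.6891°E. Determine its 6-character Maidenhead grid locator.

Add 180° to longitude and 90° to latitude: 310.6891, 143.5066.
Field: lon ⌊310.6891/20⌋ = 15 → P; lat ⌊143.5066/10⌋ = 14 → O.
Square: lon ⌊10.6891/2⌋ = 5; lat ⌊3.5066/1⌋ = 3.
Subsquare: lon ⌊0.6891/0.0833333⌋ = 8 → i; lat ⌊0.5066/0.0416667⌋ = 12 → m.

PO53im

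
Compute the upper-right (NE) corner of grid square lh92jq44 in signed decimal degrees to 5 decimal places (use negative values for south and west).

Field L=11, H=7: +11·20° lon, +7·10° lat → SW at lon 40°, lat -20°.
Square 9, 2: +9·2° lon, +2·1° lat → SW at lon 58°, lat -18°.
Subsquare j=9, q=16: +9·0.0833333° lon, +16·0.0416667° lat → SW at lon 58.75°, lat -17.3333°.
Extended square 4, 4: +4·0.00833333° lon, +4·0.00416667° lat → SW at lon 58.7833°, lat -17.3167°.
Cell spans 0.00833333° lon × 0.00416667° lat. NE corner is SW corner plus one full cell.
latitude -17.31250, longitude 58.79167.

-17.31250, 58.79167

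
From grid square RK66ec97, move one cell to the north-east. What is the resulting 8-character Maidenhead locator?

Longitude extended square 9; +1 → 10, wraps to 0, carry into subsquare.
Longitude subsquare e = 4; +1 → 5 = f.
Latitude extended square 7; +1 → 8.

RK66fc08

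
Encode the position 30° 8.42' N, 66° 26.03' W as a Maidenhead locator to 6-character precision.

Shift to the Maidenhead origin (180°W, 90°S): lon 113.5662, lat 120.1403.
Field (20°×10°, letters A–R): 113.5662/20 → 5 → F, 120.1403/10 → 12 → M; chars FM.
Square (2°×1°, digits 0–9): 13.5662/2 → 6, 0.1403/1 → 0; chars 60.
Subsquare (5′×2.5′, letters a–x): 1.5662/0.0833333 → 18 → s, 0.1403/0.0416667 → 3 → d; chars sd.

FM60sd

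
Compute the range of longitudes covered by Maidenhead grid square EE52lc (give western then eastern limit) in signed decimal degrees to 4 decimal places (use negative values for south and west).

-89.0833, -89.0000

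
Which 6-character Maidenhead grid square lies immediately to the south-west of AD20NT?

AD20ms

Longitude subsquare n = 13; −1 → 12 = m.
Latitude subsquare t = 19; −1 → 18 = s.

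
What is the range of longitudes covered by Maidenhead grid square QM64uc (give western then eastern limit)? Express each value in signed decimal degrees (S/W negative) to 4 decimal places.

153.6667, 153.7500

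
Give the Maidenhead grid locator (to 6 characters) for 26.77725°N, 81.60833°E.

Add 180° to longitude and 90° to latitude: 261.6083, 116.7772.
Field: lon ⌊261.6083/20⌋ = 13 → N; lat ⌊116.7772/10⌋ = 11 → L.
Square: lon ⌊1.6083/2⌋ = 0; lat ⌊6.7772/1⌋ = 6.
Subsquare: lon ⌊1.6083/0.0833333⌋ = 19 → t; lat ⌊0.7772/0.0416667⌋ = 18 → s.

NL06ts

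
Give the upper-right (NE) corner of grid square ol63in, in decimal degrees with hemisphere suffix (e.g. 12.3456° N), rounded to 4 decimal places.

23.5833° N, 112.7500° E

Field O=14, L=11: +14·20° lon, +11·10° lat → SW at lon 100°, lat 20°.
Square 6, 3: +6·2° lon, +3·1° lat → SW at lon 112°, lat 23°.
Subsquare i=8, n=13: +8·0.0833333° lon, +13·0.0416667° lat → SW at lon 112.667°, lat 23.5417°.
Cell spans 0.0833333° lon × 0.0416667° lat. NE corner is SW corner plus one full cell.
latitude 23.5833° N, longitude 112.7500° E.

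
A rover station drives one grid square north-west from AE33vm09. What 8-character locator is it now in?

Longitude extended square 0; −1 → -1, wraps to 9, carry into subsquare.
Longitude subsquare v = 21; −1 → 20 = u.
Latitude extended square 9; +1 → 10, wraps to 0, carry into subsquare.
Latitude subsquare m = 12; +1 → 13 = n.

AE33un90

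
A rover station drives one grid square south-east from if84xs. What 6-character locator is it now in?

Longitude subsquare x = 23; +1 → 24, wraps to 0 = a, carry into square.
Longitude square 8; +1 → 9.
Latitude subsquare s = 18; −1 → 17 = r.

IF94ar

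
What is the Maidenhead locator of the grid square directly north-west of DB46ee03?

Longitude extended square 0; −1 → -1, wraps to 9, carry into subsquare.
Longitude subsquare e = 4; −1 → 3 = d.
Latitude extended square 3; +1 → 4.

DB46de94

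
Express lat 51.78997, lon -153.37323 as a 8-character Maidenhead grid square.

Shift to the Maidenhead origin (180°W, 90°S): lon 26.62677, lat 141.78997.
Field: lon ⌊26.62677/20⌋ = 1 → B; lat ⌊141.78997/10⌋ = 14 → O.
Square: lon ⌊6.62677/2⌋ = 3; lat ⌊1.78997/1⌋ = 1.
Subsquare: lon ⌊0.62677/0.0833333⌋ = 7 → h; lat ⌊0.78997/0.0416667⌋ = 18 → s.
Extended square: lon ⌊0.04344/0.00833333⌋ = 5; lat ⌊0.03997/0.00416667⌋ = 9.

BO31hs59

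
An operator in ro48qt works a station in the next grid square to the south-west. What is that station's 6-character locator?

Longitude subsquare q = 16; −1 → 15 = p.
Latitude subsquare t = 19; −1 → 18 = s.

RO48ps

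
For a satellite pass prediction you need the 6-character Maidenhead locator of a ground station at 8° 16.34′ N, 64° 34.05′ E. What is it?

MJ28gg

Add 180° to longitude and 90° to latitude: 244.5675, 98.2723.
Field: lon ⌊244.5675/20⌋ = 12 → M; lat ⌊98.2723/10⌋ = 9 → J.
Square: lon ⌊4.5675/2⌋ = 2; lat ⌊8.2723/1⌋ = 8.
Subsquare: lon ⌊0.5675/0.0833333⌋ = 6 → g; lat ⌊0.2723/0.0416667⌋ = 6 → g.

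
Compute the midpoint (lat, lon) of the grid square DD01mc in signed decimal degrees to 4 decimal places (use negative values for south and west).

-58.8958, -118.9583

Field D=3, D=3: +3·20° lon, +3·10° lat → SW at lon -120°, lat -60°.
Square 0, 1: +0·2° lon, +1·1° lat → SW at lon -120°, lat -59°.
Subsquare m=12, c=2: +12·0.0833333° lon, +2·0.0416667° lat → SW at lon -119°, lat -58.9167°.
Cell spans 0.0833333° lon × 0.0416667° lat. Centre is SW corner plus half of each.
latitude -58.8958, longitude -118.9583.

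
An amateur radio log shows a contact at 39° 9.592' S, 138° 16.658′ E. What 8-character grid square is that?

Add 180° to longitude and 90° to latitude: 318.27763, 50.84013.
Field: 318.27763/20 → 15 → P, 50.84013/10 → 5 → F; chars PF.
Square: 18.27763/2 → 9, 0.84013/1 → 0; chars 90.
Subsquare: 0.27763/0.0833333 → 3 → d, 0.84013/0.0416667 → 20 → u; chars du.
Extended square: 0.02763/0.00833333 → 3, 0.00680/0.00416667 → 1; chars 31.

PF90du31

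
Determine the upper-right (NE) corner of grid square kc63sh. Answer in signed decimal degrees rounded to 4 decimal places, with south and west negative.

Field K=10, C=2: +10·20° lon, +2·10° lat → SW at lon 20°, lat -70°.
Square 6, 3: +6·2° lon, +3·1° lat → SW at lon 32°, lat -67°.
Subsquare s=18, h=7: +18·0.0833333° lon, +7·0.0416667° lat → SW at lon 33.5°, lat -66.7083°.
Cell spans 0.0833333° lon × 0.0416667° lat. NE corner is SW corner plus one full cell.
latitude -66.6667, longitude 33.5833.

-66.6667, 33.5833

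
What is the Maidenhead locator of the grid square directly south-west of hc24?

Longitude square 2; −1 → 1.
Latitude square 4; −1 → 3.

HC13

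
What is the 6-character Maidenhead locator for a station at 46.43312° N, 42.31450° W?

Offset from 180°W / 90°S: lon 137.6855°, lat 136.4331°.
Field: lon ⌊137.6855/20⌋ = 6 → G; lat ⌊136.4331/10⌋ = 13 → N.
Square: lon ⌊17.6855/2⌋ = 8; lat ⌊6.4331/1⌋ = 6.
Subsquare: lon ⌊1.6855/0.0833333⌋ = 20 → u; lat ⌊0.4331/0.0416667⌋ = 10 → k.

GN86uk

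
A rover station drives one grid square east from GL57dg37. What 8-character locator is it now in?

GL57dg47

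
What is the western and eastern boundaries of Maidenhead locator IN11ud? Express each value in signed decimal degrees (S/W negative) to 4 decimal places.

Field I=8, N=13: +8·20° lon, +13·10° lat → SW at lon -20°, lat 40°.
Square 1, 1: +1·2° lon, +1·1° lat → SW at lon -18°, lat 41°.
Subsquare u=20, d=3: +20·0.0833333° lon, +3·0.0416667° lat → SW at lon -16.3333°, lat 41.125°.
Cell spans 0.0833333° lon × 0.0416667° lat.
west -16.3333, east -16.2500.

-16.3333, -16.2500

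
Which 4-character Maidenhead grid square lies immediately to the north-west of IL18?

Longitude square 1; −1 → 0.
Latitude square 8; +1 → 9.

IL09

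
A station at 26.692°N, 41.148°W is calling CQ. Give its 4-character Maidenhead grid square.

Offset from 180°W / 90°S: lon 138.85°, lat 116.69°.
Field: 138.85/20 → 6 → G, 116.69/10 → 11 → L; chars GL.
Square: 18.85/2 → 9, 6.69/1 → 6; chars 96.

GL96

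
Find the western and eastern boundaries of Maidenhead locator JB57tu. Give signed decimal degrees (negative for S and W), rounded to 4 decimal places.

11.5833, 11.6667

Field J=9, B=1: +9·20° lon, +1·10° lat → SW at lon 0°, lat -80°.
Square 5, 7: +5·2° lon, +7·1° lat → SW at lon 10°, lat -73°.
Subsquare t=19, u=20: +19·0.0833333° lon, +20·0.0416667° lat → SW at lon 11.5833°, lat -72.1667°.
Cell spans 0.0833333° lon × 0.0416667° lat.
west 11.5833, east 11.6667.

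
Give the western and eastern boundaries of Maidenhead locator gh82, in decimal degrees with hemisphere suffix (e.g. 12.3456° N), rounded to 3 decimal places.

44.000° W, 42.000° W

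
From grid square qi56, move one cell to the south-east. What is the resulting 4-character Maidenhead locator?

QI65

Longitude square 5; +1 → 6.
Latitude square 6; −1 → 5.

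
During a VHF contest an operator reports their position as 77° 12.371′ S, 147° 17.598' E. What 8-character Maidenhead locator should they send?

Shift to the Maidenhead origin (180°W, 90°S): lon 327.29330, lat 12.79382.
Field: lon ⌊327.29330/20⌋ = 16 → Q; lat ⌊12.79382/10⌋ = 1 → B.
Square: lon ⌊7.29330/2⌋ = 3; lat ⌊2.79382/1⌋ = 2.
Subsquare: lon ⌊1.29330/0.0833333⌋ = 15 → p; lat ⌊0.79382/0.0416667⌋ = 19 → t.
Extended square: lon ⌊0.04330/0.00833333⌋ = 5; lat ⌊0.00215/0.00416667⌋ = 0.

QB32pt50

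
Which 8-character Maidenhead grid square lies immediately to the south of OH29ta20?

Latitude extended square 0; −1 → -1, wraps to 9, carry into subsquare.
Latitude subsquare a = 0; −1 → -1, wraps to 23 = x, carry into square.
Latitude square 9; −1 → 8.
The longitude characters are unchanged.

OH28tx29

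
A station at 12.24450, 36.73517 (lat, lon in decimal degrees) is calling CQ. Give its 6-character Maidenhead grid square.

Add 180° to longitude and 90° to latitude: 216.7352, 102.2445.
Field (20°×10°, letters A–R): 216.7352/20 → 10 → K, 102.2445/10 → 10 → K; chars KK.
Square (2°×1°, digits 0–9): 16.7352/2 → 8, 2.2445/1 → 2; chars 82.
Subsquare (5′×2.5′, letters a–x): 0.7352/0.0833333 → 8 → i, 0.2445/0.0416667 → 5 → f; chars if.

KK82if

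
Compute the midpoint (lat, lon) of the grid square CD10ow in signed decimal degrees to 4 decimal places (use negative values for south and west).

-59.0625, -136.7917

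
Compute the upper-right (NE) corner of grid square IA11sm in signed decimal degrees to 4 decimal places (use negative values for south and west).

-88.4583, -16.4167

Field I=8, A=0: +8·20° lon, +0·10° lat → SW at lon -20°, lat -90°.
Square 1, 1: +1·2° lon, +1·1° lat → SW at lon -18°, lat -89°.
Subsquare s=18, m=12: +18·0.0833333° lon, +12·0.0416667° lat → SW at lon -16.5°, lat -88.5°.
Cell spans 0.0833333° lon × 0.0416667° lat. NE corner is SW corner plus one full cell.
latitude -88.4583, longitude -16.4167.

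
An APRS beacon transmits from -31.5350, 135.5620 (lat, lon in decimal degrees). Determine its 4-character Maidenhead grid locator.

Offset from 180°W / 90°S: lon 315.56°, lat 58.47°.
Field: lon ⌊315.56/20⌋ = 15 → P; lat ⌊58.47/10⌋ = 5 → F.
Square: lon ⌊15.56/2⌋ = 7; lat ⌊8.47/1⌋ = 8.

PF78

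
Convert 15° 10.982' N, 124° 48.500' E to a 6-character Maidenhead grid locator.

PK25je

Shift to the Maidenhead origin (180°W, 90°S): lon 304.8083, lat 105.1830.
Field: 304.8083/20 → 15 → P, 105.1830/10 → 10 → K; chars PK.
Square: 4.8083/2 → 2, 5.1830/1 → 5; chars 25.
Subsquare: 0.8083/0.0833333 → 9 → j, 0.1830/0.0416667 → 4 → e; chars je.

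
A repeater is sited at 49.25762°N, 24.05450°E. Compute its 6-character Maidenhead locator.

KN29ag

Offset from 180°W / 90°S: lon 204.0545°, lat 139.2576°.
Field: 204.0545/20 → 10 → K, 139.2576/10 → 13 → N; chars KN.
Square: 4.0545/2 → 2, 9.2576/1 → 9; chars 29.
Subsquare: 0.0545/0.0833333 → 0 → a, 0.2576/0.0416667 → 6 → g; chars ag.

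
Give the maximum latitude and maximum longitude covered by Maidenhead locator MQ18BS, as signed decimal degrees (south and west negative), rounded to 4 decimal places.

78.7917, 62.1667

Field M=12, Q=16: +12·20° lon, +16·10° lat → SW at lon 60°, lat 70°.
Square 1, 8: +1·2° lon, +8·1° lat → SW at lon 62°, lat 78°.
Subsquare b=1, s=18: +1·0.0833333° lon, +18·0.0416667° lat → SW at lon 62.0833°, lat 78.75°.
Cell spans 0.0833333° lon × 0.0416667° lat. NE corner is SW corner plus one full cell.
latitude 78.7917, longitude 62.1667.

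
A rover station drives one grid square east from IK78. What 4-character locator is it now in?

IK88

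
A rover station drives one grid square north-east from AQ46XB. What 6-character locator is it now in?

AQ56ac

Longitude subsquare x = 23; +1 → 24, wraps to 0 = a, carry into square.
Longitude square 4; +1 → 5.
Latitude subsquare b = 1; +1 → 2 = c.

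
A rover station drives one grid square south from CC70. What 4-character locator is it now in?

CB79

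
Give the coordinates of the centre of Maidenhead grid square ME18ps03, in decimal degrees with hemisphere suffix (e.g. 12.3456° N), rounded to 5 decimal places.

Field M=12, E=4: +12·20° lon, +4·10° lat → SW at lon 60°, lat -50°.
Square 1, 8: +1·2° lon, +8·1° lat → SW at lon 62°, lat -42°.
Subsquare p=15, s=18: +15·0.0833333° lon, +18·0.0416667° lat → SW at lon 63.25°, lat -41.25°.
Extended square 0, 3: +0·0.00833333° lon, +3·0.00416667° lat → SW at lon 63.25°, lat -41.2375°.
Cell spans 0.00833333° lon × 0.00416667° lat. Centre is SW corner plus half of each.
latitude 41.23542° S, longitude 63.25417° E.

41.23542° S, 63.25417° E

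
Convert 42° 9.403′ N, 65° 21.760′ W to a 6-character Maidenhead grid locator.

FN72hd

Offset from 180°W / 90°S: lon 114.6373°, lat 132.1567°.
Field (20°×10°, letters A–R): lon ⌊114.6373/20⌋ = 5 → F; lat ⌊132.1567/10⌋ = 13 → N.
Square (2°×1°, digits 0–9): lon ⌊14.6373/2⌋ = 7; lat ⌊2.1567/1⌋ = 2.
Subsquare (5′×2.5′, letters a–x): lon ⌊0.6373/0.0833333⌋ = 7 → h; lat ⌊0.1567/0.0416667⌋ = 3 → d.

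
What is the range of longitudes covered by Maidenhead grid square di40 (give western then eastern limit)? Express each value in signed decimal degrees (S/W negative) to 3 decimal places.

Field D=3, I=8: +3·20° lon, +8·10° lat → SW at lon -120°, lat -10°.
Square 4, 0: +4·2° lon, +0·1° lat → SW at lon -112°, lat -10°.
Cell spans 2° lon × 1° lat.
west -112.000, east -110.000.

-112.000, -110.000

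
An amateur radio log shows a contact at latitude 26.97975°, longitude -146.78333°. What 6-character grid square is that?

Shift to the Maidenhead origin (180°W, 90°S): lon 33.2167, lat 116.9797.
Field: 33.2167/20 → 1 → B, 116.9797/10 → 11 → L; chars BL.
Square: 13.2167/2 → 6, 6.9797/1 → 6; chars 66.
Subsquare: 1.2167/0.0833333 → 14 → o, 0.9797/0.0416667 → 23 → x; chars ox.

BL66ox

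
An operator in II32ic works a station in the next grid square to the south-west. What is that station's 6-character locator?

II32hb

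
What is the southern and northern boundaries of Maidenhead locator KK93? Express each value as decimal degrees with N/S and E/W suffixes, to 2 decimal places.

Field K=10, K=10: +10·20° lon, +10·10° lat → SW at lon 20°, lat 10°.
Square 9, 3: +9·2° lon, +3·1° lat → SW at lon 38°, lat 13°.
Cell spans 2° lon × 1° lat.
south 13.00° N, north 14.00° N.

13.00° N, 14.00° N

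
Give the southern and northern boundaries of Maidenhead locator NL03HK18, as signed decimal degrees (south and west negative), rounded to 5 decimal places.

23.45000, 23.45417

Field N=13, L=11: +13·20° lon, +11·10° lat → SW at lon 80°, lat 20°.
Square 0, 3: +0·2° lon, +3·1° lat → SW at lon 80°, lat 23°.
Subsquare h=7, k=10: +7·0.0833333° lon, +10·0.0416667° lat → SW at lon 80.5833°, lat 23.4167°.
Extended square 1, 8: +1·0.00833333° lon, +8·0.00416667° lat → SW at lon 80.5917°, lat 23.45°.
Cell spans 0.00833333° lon × 0.00416667° lat.
south 23.45000, north 23.45417.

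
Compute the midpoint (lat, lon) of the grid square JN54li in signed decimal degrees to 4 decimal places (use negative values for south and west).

44.3542, 10.9583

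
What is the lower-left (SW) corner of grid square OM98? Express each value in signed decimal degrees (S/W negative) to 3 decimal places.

38.000, 118.000

Field O=14, M=12: +14·20° lon, +12·10° lat → SW at lon 100°, lat 30°.
Square 9, 8: +9·2° lon, +8·1° lat → SW at lon 118°, lat 38°.
latitude 38.000, longitude 118.000.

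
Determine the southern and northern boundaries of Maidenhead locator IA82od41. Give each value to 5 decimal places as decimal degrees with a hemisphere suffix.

87.87083° S, 87.86667° S

Field I=8, A=0: +8·20° lon, +0·10° lat → SW at lon -20°, lat -90°.
Square 8, 2: +8·2° lon, +2·1° lat → SW at lon -4°, lat -88°.
Subsquare o=14, d=3: +14·0.0833333° lon, +3·0.0416667° lat → SW at lon -2.83333°, lat -87.875°.
Extended square 4, 1: +4·0.00833333° lon, +1·0.00416667° lat → SW at lon -2.8°, lat -87.8708°.
Cell spans 0.00833333° lon × 0.00416667° lat.
south 87.87083° S, north 87.86667° S.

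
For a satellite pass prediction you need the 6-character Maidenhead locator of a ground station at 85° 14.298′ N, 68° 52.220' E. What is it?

Add 180° to longitude and 90° to latitude: 248.8703, 175.2383.
Field: lon ⌊248.8703/20⌋ = 12 → M; lat ⌊175.2383/10⌋ = 17 → R.
Square: lon ⌊8.8703/2⌋ = 4; lat ⌊5.2383/1⌋ = 5.
Subsquare: lon ⌊0.8703/0.0833333⌋ = 10 → k; lat ⌊0.2383/0.0416667⌋ = 5 → f.

MR45kf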